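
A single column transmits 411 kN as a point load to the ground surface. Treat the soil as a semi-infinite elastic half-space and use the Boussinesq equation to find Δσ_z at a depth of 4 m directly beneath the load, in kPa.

Boussinesq vertical stress below a point load on an elastic half-space:
Δσ_z = 3P/(2πz²) · [1 + (r/z)²]^(−5/2)
r/z = 0/4 = 0; [1+(r/z)²]^(−5/2) = 1.
Δσ_z = 3×411/(2π×4²) × 1 = 12.265 × 1 = 12.27 kPa

Δσ_z ≈ 12.3 kPa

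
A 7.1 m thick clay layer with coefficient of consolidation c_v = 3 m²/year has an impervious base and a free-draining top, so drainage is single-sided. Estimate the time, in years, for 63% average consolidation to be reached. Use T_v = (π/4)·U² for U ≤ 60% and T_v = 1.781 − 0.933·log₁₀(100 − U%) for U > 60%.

t ≈ 5.34 years

Drainage path length: H_d = H = 7.1 m (single drainage).
U > 60%: T_v = 1.781 − 0.933·log₁₀(100 − 63) = 0.31787.
t = T_v·H_d²/c_v = 0.31787×7.1²/3 = 5.341 years.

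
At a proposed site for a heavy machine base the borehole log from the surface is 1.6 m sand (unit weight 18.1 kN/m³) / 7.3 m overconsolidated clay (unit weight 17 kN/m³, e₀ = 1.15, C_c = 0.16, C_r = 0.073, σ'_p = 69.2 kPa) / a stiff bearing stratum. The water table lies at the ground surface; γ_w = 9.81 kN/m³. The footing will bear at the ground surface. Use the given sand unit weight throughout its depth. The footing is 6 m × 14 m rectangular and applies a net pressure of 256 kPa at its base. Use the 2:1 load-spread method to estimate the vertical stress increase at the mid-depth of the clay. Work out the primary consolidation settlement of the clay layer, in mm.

Mid-depth of clay below the ground surface: z = 1.6 + 7.3/2 = 5.25 m.
Total vertical stress at mid-clay: σ_v = 18.1×1.6 + 17×3.65 = 91.01 kPa.
Pore pressure: u = 9.81×(5.25 − 0) = 51.503 kPa.
Initial effective stress: σ'_0 = σ_v − u = 91.01 − 51.503 = 39.507 kPa.
Stress increase at mid-clay by the 2:1 spreading method:
Δσ = qBL/((B+z)(L+z)) = 256×6×14/((6+5.25)(14+5.25)) = 99.297 kPa
Final effective stress: σ'_f = 39.507 + 99.297 = 138.8 kPa.
σ'_f = 138.8 > σ'_p = 69.2 kPa, so the stress path crosses the preconsolidation pressure — recompression up to σ'_p, then virgin compression beyond:
S_c = H/(1+e₀)·[C_r·log₁₀(σ'_p/σ'_0) + C_c·log₁₀(σ'_f/σ'_p)]
    = 7.3/2.15 × [0.073×log₁₀(69.2/39.507) + 0.16×log₁₀(138.8/69.2)]
    = 3.3953 × [0.017771 + 0.048365] = 0.2246 m

S_c ≈ 225 mm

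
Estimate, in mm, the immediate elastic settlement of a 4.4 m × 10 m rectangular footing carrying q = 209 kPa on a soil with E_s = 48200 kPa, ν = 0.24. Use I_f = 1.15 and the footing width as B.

S_e ≈ 20.7 mm

Immediate (elastic) settlement: S_e = q·B·(1−ν²)/E_s · I_f.
S_e = 209 × 4.4 × (1 − 0.24²) / 48200 × 1.15
    = 209 × 4.4 × 0.9424 / 48200 × 1.15
    = 0.02068 m = 20.68 mm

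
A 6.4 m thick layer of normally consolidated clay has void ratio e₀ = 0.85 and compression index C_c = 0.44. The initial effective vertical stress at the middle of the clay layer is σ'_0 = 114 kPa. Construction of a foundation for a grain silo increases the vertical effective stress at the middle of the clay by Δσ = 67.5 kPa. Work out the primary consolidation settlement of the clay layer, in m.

S_c ≈ 0.307 m

Final effective stress: σ'_f = σ'_0 + Δσ = 114 + 67.5 = 181.5 kPa.
Normally consolidated clay, so the full stress increment lies on the virgin compression line:
S_c = C_c·H/(1+e₀)·log₁₀(σ'_f/σ'_0) = 0.44×6.4/(1+0.85)×log₁₀(181.5/114)
    = 1.5222 × 0.20197 = 0.3074 m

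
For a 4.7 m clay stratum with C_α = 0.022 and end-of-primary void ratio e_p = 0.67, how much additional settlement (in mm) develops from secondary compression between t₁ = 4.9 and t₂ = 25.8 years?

Secondary compression: S_s = C_α·H/(1+e_p)·log₁₀(t₂/t₁)
S_s = 0.022×4.7/(1+0.67)×log₁₀(25.8/4.9)
    = 0.06192 × 0.7214 = 0.04467 m

S_s ≈ 44.7 mm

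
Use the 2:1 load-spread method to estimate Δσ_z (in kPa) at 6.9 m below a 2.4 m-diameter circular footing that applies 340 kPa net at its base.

Δσ_z ≈ 22.6 kPa

By the 2:1 method the load spreads at 1 horizontal : 2 vertical, so at depth z the loaded area has grown by z in each plan dimension:
Δσ ≈ qD²/(D+z)² = 340×2.4²/(2.4+6.9)² = 22.643 kPa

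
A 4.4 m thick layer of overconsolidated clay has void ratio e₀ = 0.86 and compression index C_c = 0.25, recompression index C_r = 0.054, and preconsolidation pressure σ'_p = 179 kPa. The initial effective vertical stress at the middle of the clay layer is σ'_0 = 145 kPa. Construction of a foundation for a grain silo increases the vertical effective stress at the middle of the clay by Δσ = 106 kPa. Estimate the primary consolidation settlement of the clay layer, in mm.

S_c ≈ 98.5 mm

Final effective stress: σ'_f = 145 + 106 = 251 kPa.
σ'_f = 251 > σ'_p = 179 kPa, so the stress path crosses the preconsolidation pressure — recompression up to σ'_p, then virgin compression beyond:
S_c = H/(1+e₀)·[C_r·log₁₀(σ'_p/σ'_0) + C_c·log₁₀(σ'_f/σ'_p)]
    = 4.4/1.86 × [0.054×log₁₀(179/145) + 0.25×log₁₀(251/179)]
    = 2.3656 × [0.0049402 + 0.036705] = 0.09852 m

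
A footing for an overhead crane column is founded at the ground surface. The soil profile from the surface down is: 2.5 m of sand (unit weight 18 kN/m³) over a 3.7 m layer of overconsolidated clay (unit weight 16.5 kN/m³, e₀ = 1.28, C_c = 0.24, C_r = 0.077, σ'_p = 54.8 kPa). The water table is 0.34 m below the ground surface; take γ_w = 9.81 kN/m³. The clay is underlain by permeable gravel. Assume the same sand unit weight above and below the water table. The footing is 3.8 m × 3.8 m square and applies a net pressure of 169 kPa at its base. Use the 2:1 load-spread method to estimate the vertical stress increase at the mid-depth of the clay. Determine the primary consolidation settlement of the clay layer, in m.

Mid-depth of clay below the ground surface: z = 2.5 + 3.7/2 = 4.35 m.
Total vertical stress at mid-clay: σ_v = 18×2.5 + 16.5×1.85 = 75.525 kPa.
Pore pressure: u = 9.81×(4.35 − 0.34) = 39.338 kPa.
Initial effective stress: σ'_0 = σ_v − u = 75.525 − 39.338 = 36.187 kPa.
Stress increase at mid-clay by the 2:1 spreading method:
Δσ = qBL/((B+z)(L+z)) = 169×3.8×3.8/((3.8+4.35)(3.8+4.35)) = 36.74 kPa
Final effective stress: σ'_f = 36.187 + 36.74 = 72.927 kPa.
σ'_f = 72.927 > σ'_p = 54.8 kPa, so the stress path crosses the preconsolidation pressure — recompression up to σ'_p, then virgin compression beyond:
S_c = H/(1+e₀)·[C_r·log₁₀(σ'_p/σ'_0) + C_c·log₁₀(σ'_f/σ'_p)]
    = 3.7/2.28 × [0.077×log₁₀(54.8/36.187) + 0.24×log₁₀(72.927/54.8)]
    = 1.6228 × [0.013878 + 0.029786] = 0.07086 m

S_c ≈ 0.0709 m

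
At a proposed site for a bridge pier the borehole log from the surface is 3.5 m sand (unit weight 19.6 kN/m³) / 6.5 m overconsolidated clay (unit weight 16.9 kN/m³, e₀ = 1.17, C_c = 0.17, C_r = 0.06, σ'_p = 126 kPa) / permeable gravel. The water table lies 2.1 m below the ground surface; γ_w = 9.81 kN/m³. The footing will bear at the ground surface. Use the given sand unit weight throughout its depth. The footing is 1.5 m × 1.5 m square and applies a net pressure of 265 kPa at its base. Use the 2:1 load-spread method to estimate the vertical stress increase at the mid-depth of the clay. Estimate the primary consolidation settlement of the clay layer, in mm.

Mid-depth of clay below the ground surface: z = 3.5 + 6.5/2 = 6.75 m.
Total vertical stress at mid-clay: σ_v = 19.6×3.5 + 16.9×3.25 = 123.53 kPa.
Pore pressure: u = 9.81×(6.75 − 2.1) = 45.617 kPa.
Initial effective stress: σ'_0 = σ_v − u = 123.53 − 45.617 = 77.913 kPa.
Stress increase at mid-clay by the 2:1 spreading method:
Δσ = qBL/((B+z)(L+z)) = 265×1.5×1.5/((1.5+6.75)(1.5+6.75)) = 8.7603 kPa
Final effective stress: σ'_f = 77.913 + 8.7603 = 86.673 kPa.
σ'_f = 86.673 ≤ σ'_p = 126 kPa, so the clay remains overconsolidated and only the recompression index applies:
S_c = C_r·H/(1+e₀)·log₁₀(σ'_f/σ'_0) = 0.06×6.5/2.17×log₁₀(86.673/77.913)
    = 0.17972 × 0.046274 = 0.008317 m

S_c ≈ 8.32 mm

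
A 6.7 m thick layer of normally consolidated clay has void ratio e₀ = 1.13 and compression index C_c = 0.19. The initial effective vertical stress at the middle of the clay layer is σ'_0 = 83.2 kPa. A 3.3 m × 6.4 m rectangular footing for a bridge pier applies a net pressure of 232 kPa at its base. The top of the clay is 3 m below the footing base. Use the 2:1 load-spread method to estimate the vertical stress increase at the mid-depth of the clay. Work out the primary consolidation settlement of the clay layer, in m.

S_c ≈ 0.102 m

Mid-depth of clay below the footing base: z = 3 + 6.7/2 = 6.35 m.
Stress increase at mid-clay by the 2:1 spreading method:
Δσ = qBL/((B+z)(L+z)) = 232×3.3×6.4/((3.3+6.35)(6.4+6.35)) = 39.824 kPa
Final effective stress: σ'_f = σ'_0 + Δσ = 83.2 + 39.824 = 123.02 kPa.
Normally consolidated clay, so the full stress increment lies on the virgin compression line:
S_c = C_c·H/(1+e₀)·log₁₀(σ'_f/σ'_0) = 0.19×6.7/(1+1.13)×log₁₀(123.02/83.2)
    = 0.59765 × 0.16985 = 0.1015 m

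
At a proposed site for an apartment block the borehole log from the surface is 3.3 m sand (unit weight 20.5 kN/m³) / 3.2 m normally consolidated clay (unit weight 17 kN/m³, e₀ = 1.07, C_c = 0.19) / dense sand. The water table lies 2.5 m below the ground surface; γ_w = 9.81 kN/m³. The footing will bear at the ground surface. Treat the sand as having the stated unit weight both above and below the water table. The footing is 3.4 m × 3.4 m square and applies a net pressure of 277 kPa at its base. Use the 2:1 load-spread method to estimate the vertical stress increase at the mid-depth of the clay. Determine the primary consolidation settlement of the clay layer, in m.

S_c ≈ 0.064 m

Mid-depth of clay below the ground surface: z = 3.3 + 3.2/2 = 4.9 m.
Total vertical stress at mid-clay: σ_v = 20.5×3.3 + 17×1.6 = 94.85 kPa.
Pore pressure: u = 9.81×(4.9 − 2.5) = 23.544 kPa.
Initial effective stress: σ'_0 = σ_v − u = 94.85 − 23.544 = 71.306 kPa.
Stress increase at mid-clay by the 2:1 spreading method:
Δσ = qBL/((B+z)(L+z)) = 277×3.4×3.4/((3.4+4.9)(3.4+4.9)) = 46.482 kPa
Final effective stress: σ'_f = σ'_0 + Δσ = 71.306 + 46.482 = 117.79 kPa.
Normally consolidated clay, so the full stress increment lies on the virgin compression line:
S_c = C_c·H/(1+e₀)·log₁₀(σ'_f/σ'_0) = 0.19×3.2/(1+1.07)×log₁₀(117.79/71.306)
    = 0.29372 × 0.21798 = 0.06403 m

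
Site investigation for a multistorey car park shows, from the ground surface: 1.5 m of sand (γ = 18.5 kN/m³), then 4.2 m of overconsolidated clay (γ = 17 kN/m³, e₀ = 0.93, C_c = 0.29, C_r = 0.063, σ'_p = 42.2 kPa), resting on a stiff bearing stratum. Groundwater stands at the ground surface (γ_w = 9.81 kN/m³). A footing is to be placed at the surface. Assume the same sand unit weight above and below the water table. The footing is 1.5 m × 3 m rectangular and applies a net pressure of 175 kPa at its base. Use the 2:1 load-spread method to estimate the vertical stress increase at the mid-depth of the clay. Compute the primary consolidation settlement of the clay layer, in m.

Mid-depth of clay below the ground surface: z = 1.5 + 4.2/2 = 3.6 m.
Total vertical stress at mid-clay: σ_v = 18.5×1.5 + 17×2.1 = 63.45 kPa.
Pore pressure: u = 9.81×(3.6 − 0) = 35.316 kPa.
Initial effective stress: σ'_0 = σ_v − u = 63.45 − 35.316 = 28.134 kPa.
Stress increase at mid-clay by the 2:1 spreading method:
Δσ = qBL/((B+z)(L+z)) = 175×1.5×3/((1.5+3.6)(3+3.6)) = 23.396 kPa
Final effective stress: σ'_f = 28.134 + 23.396 = 51.53 kPa.
σ'_f = 51.53 > σ'_p = 42.2 kPa, so the stress path crosses the preconsolidation pressure — recompression up to σ'_p, then virgin compression beyond:
S_c = H/(1+e₀)·[C_r·log₁₀(σ'_p/σ'_0) + C_c·log₁₀(σ'_f/σ'_p)]
    = 4.2/1.93 × [0.063×log₁₀(42.2/28.134) + 0.29×log₁₀(51.53/42.2)]
    = 2.1762 × [0.011093 + 0.025157] = 0.07889 m

S_c ≈ 0.0789 m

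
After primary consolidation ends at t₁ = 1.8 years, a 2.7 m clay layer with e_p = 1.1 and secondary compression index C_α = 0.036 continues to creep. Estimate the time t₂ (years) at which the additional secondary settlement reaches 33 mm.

t₂ ≈ 9.29 years

S_s = C_α·H/(1+e_p)·log₁₀(t₂/t₁) ⇒ log₁₀(t₂/t₁) = S_s·(1+e_p)/(C_α·H).
log₁₀(t₂/t₁) = 0.033 × (1+1.1) / (0.036×2.7) = 0.713
t₂ = t₁ × 10^0.713 = 1.8 × 5.164 = 9.295 years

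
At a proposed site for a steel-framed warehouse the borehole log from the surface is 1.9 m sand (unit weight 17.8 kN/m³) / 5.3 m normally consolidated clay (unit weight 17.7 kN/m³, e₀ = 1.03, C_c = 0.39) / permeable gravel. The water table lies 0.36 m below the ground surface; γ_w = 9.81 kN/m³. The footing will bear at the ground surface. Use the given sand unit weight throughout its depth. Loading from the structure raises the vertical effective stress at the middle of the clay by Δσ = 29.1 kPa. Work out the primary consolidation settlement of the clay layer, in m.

Mid-depth of clay below the ground surface: z = 1.9 + 5.3/2 = 4.55 m.
Total vertical stress at mid-clay: σ_v = 17.8×1.9 + 17.7×2.65 = 80.725 kPa.
Pore pressure: u = 9.81×(4.55 − 0.36) = 41.104 kPa.
Initial effective stress: σ'_0 = σ_v − u = 80.725 − 41.104 = 39.621 kPa.
Final effective stress: σ'_f = σ'_0 + Δσ = 39.621 + 29.1 = 68.721 kPa.
Normally consolidated clay, so the full stress increment lies on the virgin compression line:
S_c = C_c·H/(1+e₀)·log₁₀(σ'_f/σ'_0) = 0.39×5.3/(1+1.03)×log₁₀(68.721/39.621)
    = 1.0182 × 0.23916 = 0.2435 m

S_c ≈ 0.244 m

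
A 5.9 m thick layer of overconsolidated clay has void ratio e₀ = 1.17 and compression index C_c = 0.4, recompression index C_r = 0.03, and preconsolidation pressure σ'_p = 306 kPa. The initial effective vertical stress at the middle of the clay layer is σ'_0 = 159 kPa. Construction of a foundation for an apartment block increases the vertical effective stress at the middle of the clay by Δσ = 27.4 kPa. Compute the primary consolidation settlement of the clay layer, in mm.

S_c ≈ 5.63 mm

Final effective stress: σ'_f = 159 + 27.4 = 186.4 kPa.
σ'_f = 186.4 ≤ σ'_p = 306 kPa, so the clay remains overconsolidated and only the recompression index applies:
S_c = C_r·H/(1+e₀)·log₁₀(σ'_f/σ'_0) = 0.03×5.9/2.17×log₁₀(186.4/159)
    = 0.081567 × 0.069049 = 0.005632 m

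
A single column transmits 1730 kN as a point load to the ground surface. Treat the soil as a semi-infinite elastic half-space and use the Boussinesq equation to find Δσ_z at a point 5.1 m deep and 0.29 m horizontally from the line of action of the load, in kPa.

Boussinesq vertical stress below a point load on an elastic half-space:
Δσ_z = 3P/(2πz²) · [1 + (r/z)²]^(−5/2)
r/z = 0.29/5.1 = 0.056863; [1+(r/z)²]^(−5/2) = 0.99196.
Δσ_z = 3×1730/(2π×5.1²) × 0.99196 = 31.758 × 0.99196 = 31.5 kPa

Δσ_z ≈ 31.5 kPa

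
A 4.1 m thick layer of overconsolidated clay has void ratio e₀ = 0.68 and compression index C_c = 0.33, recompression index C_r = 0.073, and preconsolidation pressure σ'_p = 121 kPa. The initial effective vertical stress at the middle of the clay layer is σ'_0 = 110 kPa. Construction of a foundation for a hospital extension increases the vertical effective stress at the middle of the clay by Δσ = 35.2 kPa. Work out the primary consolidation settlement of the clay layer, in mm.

S_c ≈ 71.1 mm

Final effective stress: σ'_f = 110 + 35.2 = 145.2 kPa.
σ'_f = 145.2 > σ'_p = 121 kPa, so the stress path crosses the preconsolidation pressure — recompression up to σ'_p, then virgin compression beyond:
S_c = H/(1+e₀)·[C_r·log₁₀(σ'_p/σ'_0) + C_c·log₁₀(σ'_f/σ'_p)]
    = 4.1/1.68 × [0.073×log₁₀(121/110) + 0.33×log₁₀(145.2/121)]
    = 2.4405 × [0.0030217 + 0.02613] = 0.07114 m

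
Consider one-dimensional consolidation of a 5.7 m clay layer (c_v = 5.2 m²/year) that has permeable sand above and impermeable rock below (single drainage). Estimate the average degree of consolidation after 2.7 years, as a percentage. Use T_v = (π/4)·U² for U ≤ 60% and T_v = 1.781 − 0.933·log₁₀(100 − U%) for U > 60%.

U ≈ 72.1 %

Drainage path length: H_d = H = 5.7 m (single drainage).
T_v = c_v·t/H_d² = 5.2×2.7/5.7² = 0.43213.
T_v = 0.43213 corresponds to the U > 60% branch:
U = 1 − 10^((1.781 − T_v)/0.933)/100 = 0.7209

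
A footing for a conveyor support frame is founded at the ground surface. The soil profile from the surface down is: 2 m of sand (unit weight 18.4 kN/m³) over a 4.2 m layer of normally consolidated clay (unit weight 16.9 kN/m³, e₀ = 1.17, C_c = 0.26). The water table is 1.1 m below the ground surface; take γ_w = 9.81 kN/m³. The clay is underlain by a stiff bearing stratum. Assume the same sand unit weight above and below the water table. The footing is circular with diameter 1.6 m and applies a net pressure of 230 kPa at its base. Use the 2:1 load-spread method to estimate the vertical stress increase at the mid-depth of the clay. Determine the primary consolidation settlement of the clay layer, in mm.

Mid-depth of clay below the ground surface: z = 2 + 4.2/2 = 4.1 m.
Total vertical stress at mid-clay: σ_v = 18.4×2 + 16.9×2.1 = 72.29 kPa.
Pore pressure: u = 9.81×(4.1 − 1.1) = 29.43 kPa.
Initial effective stress: σ'_0 = σ_v − u = 72.29 − 29.43 = 42.86 kPa.
Stress increase at mid-clay by the 2:1 spreading method:
Δσ ≈ qD²/(D+z)² = 230×1.6²/(1.6+4.1)² = 18.122 kPa
Final effective stress: σ'_f = σ'_0 + Δσ = 42.86 + 18.122 = 60.982 kPa.
Normally consolidated clay, so the full stress increment lies on the virgin compression line:
S_c = C_c·H/(1+e₀)·log₁₀(σ'_f/σ'_0) = 0.26×4.2/(1+1.17)×log₁₀(60.982/42.86)
    = 0.50323 × 0.15315 = 0.07707 m

S_c ≈ 77.1 mm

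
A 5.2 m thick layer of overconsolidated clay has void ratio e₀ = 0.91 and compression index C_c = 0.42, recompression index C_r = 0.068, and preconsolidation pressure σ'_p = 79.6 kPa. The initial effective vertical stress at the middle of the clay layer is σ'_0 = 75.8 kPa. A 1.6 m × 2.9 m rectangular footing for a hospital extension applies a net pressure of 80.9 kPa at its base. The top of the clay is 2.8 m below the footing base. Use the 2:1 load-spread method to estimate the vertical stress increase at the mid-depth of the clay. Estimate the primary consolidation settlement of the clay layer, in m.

S_c ≈ 0.0203 m

Mid-depth of clay below the footing base: z = 2.8 + 5.2/2 = 5.4 m.
Stress increase at mid-clay by the 2:1 spreading method:
Δσ = qBL/((B+z)(L+z)) = 80.9×1.6×2.9/((1.6+5.4)(2.9+5.4)) = 6.4609 kPa
Final effective stress: σ'_f = 75.8 + 6.4609 = 82.261 kPa.
σ'_f = 82.261 > σ'_p = 79.6 kPa, so the stress path crosses the preconsolidation pressure — recompression up to σ'_p, then virgin compression beyond:
S_c = H/(1+e₀)·[C_r·log₁₀(σ'_p/σ'_0) + C_c·log₁₀(σ'_f/σ'_p)]
    = 5.2/1.91 × [0.068×log₁₀(79.6/75.8) + 0.42×log₁₀(82.261/79.6)]
    = 2.7225 × [0.0014446 + 0.005998] = 0.02026 m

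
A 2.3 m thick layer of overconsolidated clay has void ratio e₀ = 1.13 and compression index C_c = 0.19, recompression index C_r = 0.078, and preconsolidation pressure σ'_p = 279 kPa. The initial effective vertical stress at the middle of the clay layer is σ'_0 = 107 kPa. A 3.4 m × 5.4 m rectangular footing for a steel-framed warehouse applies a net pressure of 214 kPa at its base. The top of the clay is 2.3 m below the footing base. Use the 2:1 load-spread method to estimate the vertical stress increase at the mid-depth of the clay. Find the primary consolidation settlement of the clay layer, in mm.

Mid-depth of clay below the footing base: z = 2.3 + 2.3/2 = 3.45 m.
Stress increase at mid-clay by the 2:1 spreading method:
Δσ = qBL/((B+z)(L+z)) = 214×3.4×5.4/((3.4+3.45)(5.4+3.45)) = 64.812 kPa
Final effective stress: σ'_f = 107 + 64.812 = 171.81 kPa.
σ'_f = 171.81 ≤ σ'_p = 279 kPa, so the clay remains overconsolidated and only the recompression index applies:
S_c = C_r·H/(1+e₀)·log₁₀(σ'_f/σ'_0) = 0.078×2.3/2.13×log₁₀(171.81/107)
    = 0.084224 × 0.20566 = 0.01732 m

S_c ≈ 17.3 mm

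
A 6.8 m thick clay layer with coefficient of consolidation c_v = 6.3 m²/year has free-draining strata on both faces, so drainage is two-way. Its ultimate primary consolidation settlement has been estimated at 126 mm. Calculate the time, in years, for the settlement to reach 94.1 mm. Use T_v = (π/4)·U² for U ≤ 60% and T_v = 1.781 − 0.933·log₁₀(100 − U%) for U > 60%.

Drainage path length: H_d = H/2 = 3.4 m (double drainage).
U = S(t)/S_ult = 94.1/126 = 0.7468.
U > 60%: T_v = 1.781 − 0.933·log₁₀(100 − 74.683) = 0.47161.
t = T_v·H_d²/c_v = 0.47161×3.4²/6.3 = 0.8654 years.

t ≈ 0.865 years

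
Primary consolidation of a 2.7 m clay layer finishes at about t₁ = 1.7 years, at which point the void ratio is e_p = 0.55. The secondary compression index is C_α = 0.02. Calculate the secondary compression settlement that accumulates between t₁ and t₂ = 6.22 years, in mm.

Secondary compression: S_s = C_α·H/(1+e_p)·log₁₀(t₂/t₁)
S_s = 0.02×2.7/(1+0.55)×log₁₀(6.22/1.7)
    = 0.03484 × 0.5633 = 0.01963 m

S_s ≈ 19.6 mm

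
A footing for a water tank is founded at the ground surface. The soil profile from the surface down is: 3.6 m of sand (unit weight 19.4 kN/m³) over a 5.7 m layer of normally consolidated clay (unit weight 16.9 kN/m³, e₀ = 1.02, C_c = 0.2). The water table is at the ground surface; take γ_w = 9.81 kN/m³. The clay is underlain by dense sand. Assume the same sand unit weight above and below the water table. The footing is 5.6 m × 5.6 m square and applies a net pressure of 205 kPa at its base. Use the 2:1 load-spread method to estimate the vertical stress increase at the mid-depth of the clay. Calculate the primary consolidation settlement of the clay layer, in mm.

S_c ≈ 145 mm

Mid-depth of clay below the ground surface: z = 3.6 + 5.7/2 = 6.45 m.
Total vertical stress at mid-clay: σ_v = 19.4×3.6 + 16.9×2.85 = 118 kPa.
Pore pressure: u = 9.81×(6.45 − 0) = 63.275 kPa.
Initial effective stress: σ'_0 = σ_v − u = 118 − 63.275 = 54.725 kPa.
Stress increase at mid-clay by the 2:1 spreading method:
Δσ = qBL/((B+z)(L+z)) = 205×5.6×5.6/((5.6+6.45)(5.6+6.45)) = 44.275 kPa
Final effective stress: σ'_f = σ'_0 + Δσ = 54.725 + 44.275 = 99 kPa.
Normally consolidated clay, so the full stress increment lies on the virgin compression line:
S_c = C_c·H/(1+e₀)·log₁₀(σ'_f/σ'_0) = 0.2×5.7/(1+1.02)×log₁₀(99/54.725)
    = 0.56436 × 0.25745 = 0.1453 m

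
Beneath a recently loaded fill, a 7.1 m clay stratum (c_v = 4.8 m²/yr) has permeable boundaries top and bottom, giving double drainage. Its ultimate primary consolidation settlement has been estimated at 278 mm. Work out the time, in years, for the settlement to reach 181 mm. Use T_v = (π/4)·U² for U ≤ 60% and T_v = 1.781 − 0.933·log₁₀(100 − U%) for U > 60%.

t ≈ 0.897 years

Drainage path length: H_d = H/2 = 3.55 m (double drainage).
U = S(t)/S_ult = 181/278 = 0.6511.
U > 60%: T_v = 1.781 − 0.933·log₁₀(100 − 65.108) = 0.34164.
t = T_v·H_d²/c_v = 0.34164×3.55²/4.8 = 0.897 years.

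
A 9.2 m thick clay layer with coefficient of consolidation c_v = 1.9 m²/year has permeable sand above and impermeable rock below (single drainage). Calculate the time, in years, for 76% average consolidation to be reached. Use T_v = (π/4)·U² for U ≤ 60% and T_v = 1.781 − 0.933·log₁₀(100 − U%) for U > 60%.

t ≈ 22 years

Drainage path length: H_d = H = 9.2 m (single drainage).
U > 60%: T_v = 1.781 − 0.933·log₁₀(100 − 76) = 0.49326.
t = T_v·H_d²/c_v = 0.49326×9.2²/1.9 = 21.97 years.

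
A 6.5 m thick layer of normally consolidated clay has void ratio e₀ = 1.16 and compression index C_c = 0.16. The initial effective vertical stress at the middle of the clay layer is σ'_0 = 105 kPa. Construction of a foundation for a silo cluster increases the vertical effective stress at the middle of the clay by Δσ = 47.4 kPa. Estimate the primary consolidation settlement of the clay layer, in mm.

Final effective stress: σ'_f = σ'_0 + Δσ = 105 + 47.4 = 152.4 kPa.
Normally consolidated clay, so the full stress increment lies on the virgin compression line:
S_c = C_c·H/(1+e₀)·log₁₀(σ'_f/σ'_0) = 0.16×6.5/(1+1.16)×log₁₀(152.4/105)
    = 0.48148 × 0.1618 = 0.0779 m

S_c ≈ 77.9 mm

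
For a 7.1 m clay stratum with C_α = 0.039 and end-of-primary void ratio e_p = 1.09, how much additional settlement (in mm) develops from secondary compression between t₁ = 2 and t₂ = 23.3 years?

S_s ≈ 141 mm

Secondary compression: S_s = C_α·H/(1+e_p)·log₁₀(t₂/t₁)
S_s = 0.039×7.1/(1+1.09)×log₁₀(23.3/2)
    = 0.1325 × 1.066 = 0.1413 m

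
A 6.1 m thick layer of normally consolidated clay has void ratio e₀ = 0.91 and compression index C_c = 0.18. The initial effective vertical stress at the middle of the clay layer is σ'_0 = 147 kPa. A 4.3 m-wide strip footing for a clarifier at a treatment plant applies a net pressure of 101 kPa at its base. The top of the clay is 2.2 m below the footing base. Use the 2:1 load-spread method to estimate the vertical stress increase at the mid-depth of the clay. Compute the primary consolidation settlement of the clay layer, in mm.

Mid-depth of clay below the footing base: z = 2.2 + 6.1/2 = 5.25 m.
Stress increase at mid-clay by the 2:1 spreading method:
Δσ = qB/(B+z) = 101×4.3/(4.3+5.25) = 45.476 kPa
Final effective stress: σ'_f = σ'_0 + Δσ = 147 + 45.476 = 192.48 kPa.
Normally consolidated clay, so the full stress increment lies on the virgin compression line:
S_c = C_c·H/(1+e₀)·log₁₀(σ'_f/σ'_0) = 0.18×6.1/(1+0.91)×log₁₀(192.48/147)
    = 0.57487 × 0.11707 = 0.0673 m

S_c ≈ 67.3 mm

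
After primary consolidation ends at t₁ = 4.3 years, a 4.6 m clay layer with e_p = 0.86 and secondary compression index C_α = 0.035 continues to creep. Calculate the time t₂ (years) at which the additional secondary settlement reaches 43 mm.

t₂ ≈ 13.5 years

S_s = C_α·H/(1+e_p)·log₁₀(t₂/t₁) ⇒ log₁₀(t₂/t₁) = S_s·(1+e_p)/(C_α·H).
log₁₀(t₂/t₁) = 0.043 × (1+0.86) / (0.035×4.6) = 0.4968
t₂ = t₁ × 10^0.4968 = 4.3 × 3.139 = 13.5 years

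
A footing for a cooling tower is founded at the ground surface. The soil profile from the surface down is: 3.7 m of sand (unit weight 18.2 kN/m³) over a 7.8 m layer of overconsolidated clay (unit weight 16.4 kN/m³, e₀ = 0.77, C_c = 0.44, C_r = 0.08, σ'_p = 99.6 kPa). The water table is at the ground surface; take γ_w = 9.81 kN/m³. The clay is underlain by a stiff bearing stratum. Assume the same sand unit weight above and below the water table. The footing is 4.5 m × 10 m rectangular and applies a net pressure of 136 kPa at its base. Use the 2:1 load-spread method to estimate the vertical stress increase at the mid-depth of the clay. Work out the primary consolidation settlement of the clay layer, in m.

S_c ≈ 0.0627 m

Mid-depth of clay below the ground surface: z = 3.7 + 7.8/2 = 7.6 m.
Total vertical stress at mid-clay: σ_v = 18.2×3.7 + 16.4×3.9 = 131.3 kPa.
Pore pressure: u = 9.81×(7.6 − 0) = 74.556 kPa.
Initial effective stress: σ'_0 = σ_v − u = 131.3 − 74.556 = 56.744 kPa.
Stress increase at mid-clay by the 2:1 spreading method:
Δσ = qBL/((B+z)(L+z)) = 136×4.5×10/((4.5+7.6)(10+7.6)) = 28.738 kPa
Final effective stress: σ'_f = 56.744 + 28.738 = 85.482 kPa.
σ'_f = 85.482 ≤ σ'_p = 99.6 kPa, so the clay remains overconsolidated and only the recompression index applies:
S_c = C_r·H/(1+e₀)·log₁₀(σ'_f/σ'_0) = 0.08×7.8/1.77×log₁₀(85.482/56.744)
    = 0.35254 × 0.17795 = 0.06274 m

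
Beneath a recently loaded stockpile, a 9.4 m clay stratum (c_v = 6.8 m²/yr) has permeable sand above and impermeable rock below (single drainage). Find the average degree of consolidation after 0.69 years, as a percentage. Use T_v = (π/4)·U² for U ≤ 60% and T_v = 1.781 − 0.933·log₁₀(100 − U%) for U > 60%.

Drainage path length: H_d = H = 9.4 m (single drainage).
T_v = c_v·t/H_d² = 6.8×0.69/9.4² = 0.053101.
T_v = 0.053101 corresponds to the U ≤ 60% branch:
U = √(4T_v/π) = 0.26

U ≈ 26 %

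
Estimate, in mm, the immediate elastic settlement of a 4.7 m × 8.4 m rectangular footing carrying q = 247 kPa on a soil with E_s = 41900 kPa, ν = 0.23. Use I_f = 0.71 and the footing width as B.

Immediate (elastic) settlement: S_e = q·B·(1−ν²)/E_s · I_f.
S_e = 247 × 4.7 × (1 − 0.23²) / 41900 × 0.71
    = 247 × 4.7 × 0.9471 / 41900 × 0.71
    = 0.01863 m = 18.63 mm

S_e ≈ 18.6 mm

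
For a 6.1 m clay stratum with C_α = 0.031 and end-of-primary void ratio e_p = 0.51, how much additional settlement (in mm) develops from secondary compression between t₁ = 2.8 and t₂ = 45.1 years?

S_s ≈ 151 mm

Secondary compression: S_s = C_α·H/(1+e_p)·log₁₀(t₂/t₁)
S_s = 0.031×6.1/(1+0.51)×log₁₀(45.1/2.8)
    = 0.1252 × 1.207 = 0.1512 m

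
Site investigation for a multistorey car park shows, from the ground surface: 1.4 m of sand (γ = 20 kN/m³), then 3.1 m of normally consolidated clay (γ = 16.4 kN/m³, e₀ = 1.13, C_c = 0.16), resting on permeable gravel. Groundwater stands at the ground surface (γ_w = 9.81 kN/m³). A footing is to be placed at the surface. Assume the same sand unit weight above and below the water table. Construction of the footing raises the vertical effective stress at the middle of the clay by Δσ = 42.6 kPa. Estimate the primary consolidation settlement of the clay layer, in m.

S_c ≈ 0.102 m

Mid-depth of clay below the ground surface: z = 1.4 + 3.1/2 = 2.95 m.
Total vertical stress at mid-clay: σ_v = 20×1.4 + 16.4×1.55 = 53.42 kPa.
Pore pressure: u = 9.81×(2.95 − 0) = 28.94 kPa.
Initial effective stress: σ'_0 = σ_v − u = 53.42 − 28.94 = 24.48 kPa.
Final effective stress: σ'_f = σ'_0 + Δσ = 24.48 + 42.6 = 67.08 kPa.
Normally consolidated clay, so the full stress increment lies on the virgin compression line:
S_c = C_c·H/(1+e₀)·log₁₀(σ'_f/σ'_0) = 0.16×3.1/(1+1.13)×log₁₀(67.08/24.48)
    = 0.23286 × 0.43778 = 0.1019 m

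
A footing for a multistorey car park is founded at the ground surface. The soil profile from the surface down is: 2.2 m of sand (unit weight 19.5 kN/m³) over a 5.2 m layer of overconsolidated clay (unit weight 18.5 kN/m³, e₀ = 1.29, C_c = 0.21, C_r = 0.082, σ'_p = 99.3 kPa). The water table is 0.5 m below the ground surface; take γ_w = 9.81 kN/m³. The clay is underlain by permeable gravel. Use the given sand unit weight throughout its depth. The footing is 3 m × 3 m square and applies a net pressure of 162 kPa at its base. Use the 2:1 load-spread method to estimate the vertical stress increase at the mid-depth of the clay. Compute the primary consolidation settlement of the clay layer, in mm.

Mid-depth of clay below the ground surface: z = 2.2 + 5.2/2 = 4.8 m.
Total vertical stress at mid-clay: σ_v = 19.5×2.2 + 18.5×2.6 = 91 kPa.
Pore pressure: u = 9.81×(4.8 − 0.5) = 42.183 kPa.
Initial effective stress: σ'_0 = σ_v − u = 91 − 42.183 = 48.817 kPa.
Stress increase at mid-clay by the 2:1 spreading method:
Δσ = qBL/((B+z)(L+z)) = 162×3×3/((3+4.8)(3+4.8)) = 23.964 kPa
Final effective stress: σ'_f = 48.817 + 23.964 = 72.781 kPa.
σ'_f = 72.781 ≤ σ'_p = 99.3 kPa, so the clay remains overconsolidated and only the recompression index applies:
S_c = C_r·H/(1+e₀)·log₁₀(σ'_f/σ'_0) = 0.082×5.2/2.29×log₁₀(72.781/48.817)
    = 0.1862 × 0.17345 = 0.0323 m

S_c ≈ 32.3 mm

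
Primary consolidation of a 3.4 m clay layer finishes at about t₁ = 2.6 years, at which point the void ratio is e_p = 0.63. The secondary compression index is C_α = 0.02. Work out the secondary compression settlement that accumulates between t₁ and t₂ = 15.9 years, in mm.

S_s ≈ 32.8 mm

Secondary compression: S_s = C_α·H/(1+e_p)·log₁₀(t₂/t₁)
S_s = 0.02×3.4/(1+0.63)×log₁₀(15.9/2.6)
    = 0.04172 × 0.7864 = 0.03281 m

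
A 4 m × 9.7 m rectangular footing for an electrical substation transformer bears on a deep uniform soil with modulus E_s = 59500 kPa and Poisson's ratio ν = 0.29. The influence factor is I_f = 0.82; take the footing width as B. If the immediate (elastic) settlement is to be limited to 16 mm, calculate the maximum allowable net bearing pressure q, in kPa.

q ≈ 317 kPa

S_e = q·B·(1−ν²)/E_s · I_f  ⇒  q = S_e·E_s / (B·(1−ν²)·I_f).
q = 0.016 × 59500 / (4 × 0.9159 × 0.82) = 316.9 kPa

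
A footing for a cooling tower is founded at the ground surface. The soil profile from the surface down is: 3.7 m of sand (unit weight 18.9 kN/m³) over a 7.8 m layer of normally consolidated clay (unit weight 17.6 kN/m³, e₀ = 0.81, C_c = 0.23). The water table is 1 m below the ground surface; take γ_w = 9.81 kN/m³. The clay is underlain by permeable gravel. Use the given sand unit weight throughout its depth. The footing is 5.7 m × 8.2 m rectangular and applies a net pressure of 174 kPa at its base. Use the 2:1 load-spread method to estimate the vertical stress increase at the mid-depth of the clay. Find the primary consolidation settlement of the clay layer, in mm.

S_c ≈ 181 mm

Mid-depth of clay below the ground surface: z = 3.7 + 7.8/2 = 7.6 m.
Total vertical stress at mid-clay: σ_v = 18.9×3.7 + 17.6×3.9 = 138.57 kPa.
Pore pressure: u = 9.81×(7.6 − 1) = 64.746 kPa.
Initial effective stress: σ'_0 = σ_v − u = 138.57 − 64.746 = 73.824 kPa.
Stress increase at mid-clay by the 2:1 spreading method:
Δσ = qBL/((B+z)(L+z)) = 174×5.7×8.2/((5.7+7.6)(8.2+7.6)) = 38.702 kPa
Final effective stress: σ'_f = σ'_0 + Δσ = 73.824 + 38.702 = 112.53 kPa.
Normally consolidated clay, so the full stress increment lies on the virgin compression line:
S_c = C_c·H/(1+e₀)·log₁₀(σ'_f/σ'_0) = 0.23×7.8/(1+0.81)×log₁₀(112.53/73.824)
    = 0.99116 × 0.18307 = 0.1815 m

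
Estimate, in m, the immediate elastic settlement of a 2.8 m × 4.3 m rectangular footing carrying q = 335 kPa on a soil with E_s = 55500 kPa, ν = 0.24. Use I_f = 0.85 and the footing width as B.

S_e ≈ 0.0135 m

Immediate (elastic) settlement: S_e = q·B·(1−ν²)/E_s · I_f.
S_e = 335 × 2.8 × (1 − 0.24²) / 55500 × 0.85
    = 335 × 2.8 × 0.9424 / 55500 × 0.85
    = 0.01354 m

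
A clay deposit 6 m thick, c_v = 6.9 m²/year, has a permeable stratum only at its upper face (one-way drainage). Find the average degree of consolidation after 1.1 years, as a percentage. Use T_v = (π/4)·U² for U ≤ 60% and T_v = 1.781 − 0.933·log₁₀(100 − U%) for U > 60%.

U ≈ 51.8 %

Drainage path length: H_d = H = 6 m (single drainage).
T_v = c_v·t/H_d² = 6.9×1.1/6² = 0.21083.
T_v = 0.21083 corresponds to the U ≤ 60% branch:
U = √(4T_v/π) = 0.5181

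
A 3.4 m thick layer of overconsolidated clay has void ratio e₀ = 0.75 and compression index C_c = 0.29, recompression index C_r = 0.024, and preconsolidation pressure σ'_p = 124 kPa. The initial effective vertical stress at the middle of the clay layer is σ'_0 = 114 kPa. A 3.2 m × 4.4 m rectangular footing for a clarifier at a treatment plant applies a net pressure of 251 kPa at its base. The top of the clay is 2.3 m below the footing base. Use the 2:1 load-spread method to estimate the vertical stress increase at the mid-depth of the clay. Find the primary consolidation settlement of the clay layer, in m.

Mid-depth of clay below the footing base: z = 2.3 + 3.4/2 = 4 m.
Stress increase at mid-clay by the 2:1 spreading method:
Δσ = qBL/((B+z)(L+z)) = 251×3.2×4.4/((3.2+4)(4.4+4)) = 58.434 kPa
Final effective stress: σ'_f = 114 + 58.434 = 172.43 kPa.
σ'_f = 172.43 > σ'_p = 124 kPa, so the stress path crosses the preconsolidation pressure — recompression up to σ'_p, then virgin compression beyond:
S_c = H/(1+e₀)·[C_r·log₁₀(σ'_p/σ'_0) + C_c·log₁₀(σ'_f/σ'_p)]
    = 3.4/1.75 × [0.024×log₁₀(124/114) + 0.29×log₁₀(172.43/124)]
    = 1.9429 × [0.0008764 + 0.041525] = 0.08238 m

S_c ≈ 0.0824 m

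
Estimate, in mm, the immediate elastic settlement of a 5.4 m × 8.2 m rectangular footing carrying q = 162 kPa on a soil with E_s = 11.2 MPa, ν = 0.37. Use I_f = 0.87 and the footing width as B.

Immediate (elastic) settlement: S_e = q·B·(1−ν²)/E_s · I_f.
E_s = 11.2 MPa = 11200 kPa.
S_e = 162 × 5.4 × (1 − 0.37²) / 11200 × 0.87
    = 162 × 5.4 × 0.8631 / 11200 × 0.87
    = 0.05865 m = 58.65 mm

S_e ≈ 58.7 mm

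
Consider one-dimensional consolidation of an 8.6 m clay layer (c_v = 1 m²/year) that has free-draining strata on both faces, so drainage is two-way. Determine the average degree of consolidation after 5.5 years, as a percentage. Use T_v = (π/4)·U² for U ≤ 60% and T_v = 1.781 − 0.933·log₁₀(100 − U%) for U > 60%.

Drainage path length: H_d = H/2 = 4.3 m (double drainage).
T_v = c_v·t/H_d² = 1×5.5/4.3² = 0.29746.
T_v = 0.29746 corresponds to the U > 60% branch:
U = 1 − 10^((1.781 − T_v)/0.933)/100 = 0.6109

U ≈ 61.1 %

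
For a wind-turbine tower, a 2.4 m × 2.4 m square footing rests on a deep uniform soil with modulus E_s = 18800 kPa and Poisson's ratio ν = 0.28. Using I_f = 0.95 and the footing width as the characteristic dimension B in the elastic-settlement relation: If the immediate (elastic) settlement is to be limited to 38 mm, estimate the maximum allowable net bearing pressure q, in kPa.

S_e = q·B·(1−ν²)/E_s · I_f  ⇒  q = S_e·E_s / (B·(1−ν²)·I_f).
q = 0.038 × 18800 / (2.4 × 0.9216 × 0.95) = 340 kPa

q ≈ 340 kPa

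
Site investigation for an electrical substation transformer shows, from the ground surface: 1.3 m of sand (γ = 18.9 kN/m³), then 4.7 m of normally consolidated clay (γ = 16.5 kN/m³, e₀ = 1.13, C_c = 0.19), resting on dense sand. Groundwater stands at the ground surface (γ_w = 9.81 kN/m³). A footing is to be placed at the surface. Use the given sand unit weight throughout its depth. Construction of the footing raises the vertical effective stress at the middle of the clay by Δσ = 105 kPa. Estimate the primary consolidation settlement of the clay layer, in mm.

Mid-depth of clay below the ground surface: z = 1.3 + 4.7/2 = 3.65 m.
Total vertical stress at mid-clay: σ_v = 18.9×1.3 + 16.5×2.35 = 63.345 kPa.
Pore pressure: u = 9.81×(3.65 − 0) = 35.806 kPa.
Initial effective stress: σ'_0 = σ_v − u = 63.345 − 35.806 = 27.539 kPa.
Final effective stress: σ'_f = σ'_0 + Δσ = 27.539 + 105 = 132.54 kPa.
Normally consolidated clay, so the full stress increment lies on the virgin compression line:
S_c = C_c·H/(1+e₀)·log₁₀(σ'_f/σ'_0) = 0.19×4.7/(1+1.13)×log₁₀(132.54/27.539)
    = 0.41925 × 0.6824 = 0.2861 m

S_c ≈ 286 mm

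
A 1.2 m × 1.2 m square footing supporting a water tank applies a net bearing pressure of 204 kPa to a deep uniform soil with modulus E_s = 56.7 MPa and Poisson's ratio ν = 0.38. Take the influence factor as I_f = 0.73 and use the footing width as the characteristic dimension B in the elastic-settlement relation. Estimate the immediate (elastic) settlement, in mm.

S_e ≈ 2.7 mm

Immediate (elastic) settlement: S_e = q·B·(1−ν²)/E_s · I_f.
E_s = 56.7 MPa = 56700 kPa.
S_e = 204 × 1.2 × (1 − 0.38²) / 56700 × 0.73
    = 204 × 1.2 × 0.8556 / 56700 × 0.73
    = 0.002697 m = 2.697 mm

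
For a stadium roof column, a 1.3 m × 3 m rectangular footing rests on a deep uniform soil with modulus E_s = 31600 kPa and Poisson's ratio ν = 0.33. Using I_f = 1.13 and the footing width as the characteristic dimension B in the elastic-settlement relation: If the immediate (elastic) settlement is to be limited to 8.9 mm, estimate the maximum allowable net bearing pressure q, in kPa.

S_e = q·B·(1−ν²)/E_s · I_f  ⇒  q = S_e·E_s / (B·(1−ν²)·I_f).
q = 0.0089 × 31600 / (1.3 × 0.8911 × 1.13) = 214.8 kPa

q ≈ 215 kPa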